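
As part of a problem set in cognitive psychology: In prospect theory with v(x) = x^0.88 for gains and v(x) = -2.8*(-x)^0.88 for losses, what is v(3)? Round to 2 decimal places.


Since x = 3 >= 0, use v(x) = x^0.88
3^0.88 = 2.6295
v(3) = 2.63


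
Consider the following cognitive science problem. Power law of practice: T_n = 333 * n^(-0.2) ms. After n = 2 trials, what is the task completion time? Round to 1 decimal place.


T_n = 333 * 2^(-0.2)
2^(-0.2) = 0.870551
T_n = 333 * 0.870551
= 289.9 ms


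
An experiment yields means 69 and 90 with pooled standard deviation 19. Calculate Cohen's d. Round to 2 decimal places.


Cohen's d = (M1 - M2) / S_pooled
= (69 - 90) / 19
= -21 / 19
= -1.11


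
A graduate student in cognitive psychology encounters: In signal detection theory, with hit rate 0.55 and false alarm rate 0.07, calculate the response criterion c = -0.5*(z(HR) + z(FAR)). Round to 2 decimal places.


c = -0.5 * (z(HR) + z(FAR))
z(0.55) = 0.1257
z(0.07) = -1.4758
c = -0.5 * (0.1257 + -1.4758)
= -0.5 * -1.3501
= 0.68


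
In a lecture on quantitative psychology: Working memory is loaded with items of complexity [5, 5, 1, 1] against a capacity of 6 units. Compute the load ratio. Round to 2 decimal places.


Total complexity = 5 + 5 + 1 + 1 = 12
Load = total / capacity = 12 / 6
= 2.00


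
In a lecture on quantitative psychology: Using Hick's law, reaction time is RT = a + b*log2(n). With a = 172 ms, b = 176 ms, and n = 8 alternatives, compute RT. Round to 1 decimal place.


RT = 172 + 176 * log2(8)
log2(8) = 3.0
RT = 172 + 176 * 3.0
= 172 + 528.0
= 700.0 ms


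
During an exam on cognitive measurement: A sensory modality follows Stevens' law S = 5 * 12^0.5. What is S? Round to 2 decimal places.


S = 5 * 12^0.5
12^0.5 = 3.4641
S = 5 * 3.4641
= 17.32


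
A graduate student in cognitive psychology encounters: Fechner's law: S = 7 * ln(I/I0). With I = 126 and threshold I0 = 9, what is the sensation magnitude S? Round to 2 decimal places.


S = 7 * ln(126/9)
I/I0 = 14.0
ln(14.0) = 2.6391
S = 7 * 2.6391
= 18.47


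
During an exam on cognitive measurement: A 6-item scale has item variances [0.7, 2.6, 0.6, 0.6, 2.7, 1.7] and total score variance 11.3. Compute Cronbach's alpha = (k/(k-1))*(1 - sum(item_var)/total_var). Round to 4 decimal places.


alpha = (k/(k-1)) * (1 - sum(s_i^2)/s_total^2)
sum(item variances) = 8.9
k/(k-1) = 6/5 = 1.2
1 - 8.9/11.3 = 1 - 0.787611 = 0.212389
alpha = 1.2 * 0.212389
= 0.2549


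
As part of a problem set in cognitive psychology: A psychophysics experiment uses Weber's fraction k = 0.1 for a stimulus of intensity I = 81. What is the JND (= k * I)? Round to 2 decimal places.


JND = k * I
JND = 0.1 * 81
= 8.10


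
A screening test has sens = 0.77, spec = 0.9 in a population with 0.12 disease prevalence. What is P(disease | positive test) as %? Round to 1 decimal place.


PPV = (sens * prev) / (sens * prev + (1-spec) * (1-prev))
Numerator = 0.77 * 0.12 = 0.0924
P(positive and no disease) = (1 - spec) * (1 - prev) = (1 - 0.9) * (1 - 0.12) = 0.088
Denominator = 0.0924 + 0.088 = 0.1804
PPV = 0.0924 / 0.1804 = 0.512195
As percentage = 51.2


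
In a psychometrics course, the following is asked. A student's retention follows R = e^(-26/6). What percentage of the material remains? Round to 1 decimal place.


R = e^(-t/S)
-t/S = -26/6 = -4.333333
R = e^(-4.333333) = 0.013124
Percentage = 0.013124 * 100
= 1.3


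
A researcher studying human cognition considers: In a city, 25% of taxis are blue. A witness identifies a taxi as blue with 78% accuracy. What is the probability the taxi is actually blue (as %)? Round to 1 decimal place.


P(blue | says blue) = P(says blue | blue)*P(blue) / [P(says blue | blue)*P(blue) + P(says blue | not blue)*P(not blue)]
Numerator = 0.78 * 0.25 = 0.195
False identification = 0.22 * 0.75 = 0.165
P = 0.195 / (0.195 + 0.165)
= 0.195 / 0.36
As percentage = 54.2


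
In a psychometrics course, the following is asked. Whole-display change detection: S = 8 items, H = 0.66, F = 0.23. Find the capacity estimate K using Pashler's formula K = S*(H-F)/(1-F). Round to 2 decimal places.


K = S * (H - F) / (1 - F)
H - F = 0.43
1 - F = 0.77
K = 8 * 0.43 / 0.77
= 4.47


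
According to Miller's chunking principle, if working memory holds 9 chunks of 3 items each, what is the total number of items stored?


Total items = chunks * items_per_chunk
= 9 * 3
= 27


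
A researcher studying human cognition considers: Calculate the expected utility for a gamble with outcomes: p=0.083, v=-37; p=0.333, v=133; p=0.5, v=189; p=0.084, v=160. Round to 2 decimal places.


EU = sum(p_i * v_i)
0.083 * -37 = -3.071
0.333 * 133 = 44.289
0.5 * 189 = 94.5
0.084 * 160 = 13.44
EU = -3.071 + 44.289 + 94.5 + 13.44
= 149.16


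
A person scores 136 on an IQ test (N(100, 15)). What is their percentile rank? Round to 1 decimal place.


z = (IQ - mean) / SD
z = (136 - 100) / 15 = 2.4
Percentile = Phi(2.4) * 100
Phi(2.4) = 0.991802
= 99.2


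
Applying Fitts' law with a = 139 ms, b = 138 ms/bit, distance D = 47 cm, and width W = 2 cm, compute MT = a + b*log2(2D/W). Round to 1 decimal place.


MT = 139 + 138 * log2(2*47/2)
2D/W = 47.0
log2(47.0) = 5.5546
MT = 139 + 138 * 5.5546
= 905.5 ms


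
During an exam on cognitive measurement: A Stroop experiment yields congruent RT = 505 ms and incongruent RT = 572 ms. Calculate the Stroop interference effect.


Stroop effect = RT(incongruent) - RT(congruent)
= 572 - 505
= 67 ms


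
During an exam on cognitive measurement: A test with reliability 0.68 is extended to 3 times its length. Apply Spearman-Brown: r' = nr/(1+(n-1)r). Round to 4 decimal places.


r_new = n*r / (1 + (n-1)*r)
Numerator = 3 * 0.68 = 2.04
Denominator = 1 + 2 * 0.68 = 2.36
r_new = 2.04 / 2.36
= 0.8644


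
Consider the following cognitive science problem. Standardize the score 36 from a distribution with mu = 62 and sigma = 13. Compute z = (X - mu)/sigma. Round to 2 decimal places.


z = (X - mu) / sigma
= (36 - 62) / 13
= -26 / 13
= -2.00


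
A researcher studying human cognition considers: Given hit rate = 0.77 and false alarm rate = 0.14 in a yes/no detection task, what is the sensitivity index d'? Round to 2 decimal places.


d' = z(HR) - z(FAR)
z(0.77) = 0.7388
z(0.14) = -1.0803
d' = 0.7388 - -1.0803
= 1.82


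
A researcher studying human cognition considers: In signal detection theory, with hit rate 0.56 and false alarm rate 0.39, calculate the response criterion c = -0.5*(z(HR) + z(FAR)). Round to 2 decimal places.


c = -0.5 * (z(HR) + z(FAR))
z(0.56) = 0.151
z(0.39) = -0.2793
c = -0.5 * (0.151 + -0.2793)
= -0.5 * -0.1283
= 0.06


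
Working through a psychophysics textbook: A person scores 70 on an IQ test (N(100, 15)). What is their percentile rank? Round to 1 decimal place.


z = (IQ - mean) / SD
z = (70 - 100) / 15 = -2.0
Percentile = Phi(-2.0) * 100
Phi(-2.0) = 0.02275
= 2.3


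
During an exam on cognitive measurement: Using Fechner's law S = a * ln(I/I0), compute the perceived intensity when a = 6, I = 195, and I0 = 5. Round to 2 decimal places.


S = 6 * ln(195/5)
I/I0 = 39.0
ln(39.0) = 3.6636
S = 6 * 3.6636
= 21.98


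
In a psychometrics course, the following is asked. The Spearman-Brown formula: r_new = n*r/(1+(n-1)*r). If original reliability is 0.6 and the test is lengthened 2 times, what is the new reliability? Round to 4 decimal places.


r_new = n*r / (1 + (n-1)*r)
Numerator = 2 * 0.6 = 1.2
Denominator = 1 + 1 * 0.6 = 1.6
r_new = 1.2 / 1.6
= 0.7500


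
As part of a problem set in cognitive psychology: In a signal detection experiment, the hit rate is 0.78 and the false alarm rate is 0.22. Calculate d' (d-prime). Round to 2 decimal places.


d' = z(HR) - z(FAR)
z(0.78) = 0.7722
z(0.22) = -0.7722
d' = 0.7722 - -0.7722
= 1.54


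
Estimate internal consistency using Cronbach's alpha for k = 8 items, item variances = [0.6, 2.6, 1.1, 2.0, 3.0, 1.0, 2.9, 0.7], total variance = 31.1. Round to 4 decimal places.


alpha = (k/(k-1)) * (1 - sum(s_i^2)/s_total^2)
sum(item variances) = 13.9
k/(k-1) = 8/7 = 1.142857
1 - 13.9/31.1 = 1 - 0.446945 = 0.553055
alpha = 1.142857 * 0.553055
= 0.6321


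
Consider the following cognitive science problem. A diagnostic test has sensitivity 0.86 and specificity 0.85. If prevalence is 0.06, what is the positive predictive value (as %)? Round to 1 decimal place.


PPV = (sens * prev) / (sens * prev + (1-spec) * (1-prev))
Numerator = 0.86 * 0.06 = 0.0516
P(positive and no disease) = (1 - spec) * (1 - prev) = (1 - 0.85) * (1 - 0.06) = 0.141
Denominator = 0.0516 + 0.141 = 0.1926
PPV = 0.0516 / 0.1926 = 0.267913
As percentage = 26.8


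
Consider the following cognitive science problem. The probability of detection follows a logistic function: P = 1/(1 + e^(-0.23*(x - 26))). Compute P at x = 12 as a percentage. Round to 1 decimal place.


P(x) = 1/(1 + e^(-0.23*(12 - 26)))
Exponent = -0.23 * -14 = 3.22
e^(3.22) = 25.02812
P = 1/(1 + 25.02812) = 0.03842
Percentage = 3.8


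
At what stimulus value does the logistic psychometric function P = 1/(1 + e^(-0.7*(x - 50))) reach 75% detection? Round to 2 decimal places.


At P = 0.75: 0.75 = 1/(1 + e^(-k*(x-x0)))
Solving: e^(-k*(x-x0)) = 1/3
x = x0 + ln(3)/k
ln(3) = 1.0986
x = 50 + 1.0986/0.7
= 50 + 1.5694
= 51.57


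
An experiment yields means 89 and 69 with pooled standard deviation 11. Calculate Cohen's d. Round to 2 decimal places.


Cohen's d = (M1 - M2) / S_pooled
= (89 - 69) / 11
= 20 / 11
= 1.82


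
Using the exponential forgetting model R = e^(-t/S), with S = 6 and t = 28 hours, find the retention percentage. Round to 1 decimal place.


R = e^(-t/S)
-t/S = -28/6 = -4.666667
R = e^(-4.666667) = 0.009404
Percentage = 0.009404 * 100
= 0.9


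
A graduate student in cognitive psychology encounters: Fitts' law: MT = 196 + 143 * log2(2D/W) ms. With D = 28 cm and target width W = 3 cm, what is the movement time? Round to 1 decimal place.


MT = 196 + 143 * log2(2*28/3)
2D/W = 18.666667
log2(18.666667) = 4.2224
MT = 196 + 143 * 4.2224
= 799.8 ms


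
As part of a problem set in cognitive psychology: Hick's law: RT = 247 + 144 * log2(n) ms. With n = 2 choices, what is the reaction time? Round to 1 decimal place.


RT = 247 + 144 * log2(2)
log2(2) = 1.0
RT = 247 + 144 * 1.0
= 247 + 144.0
= 391.0 ms


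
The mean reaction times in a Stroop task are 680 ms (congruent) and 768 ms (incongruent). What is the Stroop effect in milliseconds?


Stroop effect = RT(incongruent) - RT(congruent)
= 768 - 680
= 88 ms


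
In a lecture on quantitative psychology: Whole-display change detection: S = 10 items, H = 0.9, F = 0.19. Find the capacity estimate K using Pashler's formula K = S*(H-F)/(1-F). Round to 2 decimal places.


K = S * (H - F) / (1 - F)
H - F = 0.71
1 - F = 0.81
K = 10 * 0.71 / 0.81
= 8.77


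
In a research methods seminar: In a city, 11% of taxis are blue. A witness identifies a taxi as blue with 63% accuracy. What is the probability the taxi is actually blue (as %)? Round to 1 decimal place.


P(blue | says blue) = P(says blue | blue)*P(blue) / [P(says blue | blue)*P(blue) + P(says blue | not blue)*P(not blue)]
Numerator = 0.63 * 0.11 = 0.0693
False identification = 0.37 * 0.89 = 0.3293
P = 0.0693 / (0.0693 + 0.3293)
= 0.0693 / 0.3986
As percentage = 17.4


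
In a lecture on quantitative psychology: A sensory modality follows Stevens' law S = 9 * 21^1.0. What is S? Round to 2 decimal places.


S = 9 * 21^1.0
21^1.0 = 21.0
S = 9 * 21.0
= 189.00


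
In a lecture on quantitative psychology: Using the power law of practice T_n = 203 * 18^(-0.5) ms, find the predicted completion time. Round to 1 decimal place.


T_n = 203 * 18^(-0.5)
18^(-0.5) = 0.235702
T_n = 203 * 0.235702
= 47.8 ms


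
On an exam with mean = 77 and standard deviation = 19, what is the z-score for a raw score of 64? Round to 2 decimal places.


z = (X - mu) / sigma
= (64 - 77) / 19
= -13 / 19
= -0.68


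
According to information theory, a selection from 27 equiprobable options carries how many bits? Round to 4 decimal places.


H = log2(n)
H = log2(27)
= 4.7549


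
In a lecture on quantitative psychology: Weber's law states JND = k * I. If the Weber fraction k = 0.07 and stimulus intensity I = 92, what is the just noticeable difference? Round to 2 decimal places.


JND = k * I
JND = 0.07 * 92
= 6.44


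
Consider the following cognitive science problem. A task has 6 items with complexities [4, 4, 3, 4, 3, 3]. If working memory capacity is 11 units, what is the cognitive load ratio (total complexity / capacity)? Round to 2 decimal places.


Total complexity = 4 + 4 + 3 + 4 + 3 + 3 = 21
Load = total / capacity = 21 / 11
= 1.91


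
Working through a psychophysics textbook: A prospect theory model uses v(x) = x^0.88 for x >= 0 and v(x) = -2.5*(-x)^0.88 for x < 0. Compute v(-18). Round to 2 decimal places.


Since x = -18 < 0, use v(x) = -lambda*(-x)^alpha
(-x) = 18
18^0.88 = 12.7245
v(-18) = -2.5 * 12.7245
= -31.81


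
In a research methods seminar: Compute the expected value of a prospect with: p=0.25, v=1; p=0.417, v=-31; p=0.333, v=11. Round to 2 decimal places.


EU = sum(p_i * v_i)
0.25 * 1 = 0.25
0.417 * -31 = -12.927
0.333 * 11 = 3.663
EU = 0.25 + -12.927 + 3.663
= -9.01


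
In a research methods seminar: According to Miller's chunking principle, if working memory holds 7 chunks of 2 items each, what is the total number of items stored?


Total items = chunks * items_per_chunk
= 7 * 2
= 14


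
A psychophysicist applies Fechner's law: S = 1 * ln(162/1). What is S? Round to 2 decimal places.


S = 1 * ln(162/1)
I/I0 = 162.0
ln(162.0) = 5.0876
S = 1 * 5.0876
= 5.09


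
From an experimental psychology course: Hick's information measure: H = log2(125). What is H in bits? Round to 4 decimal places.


H = log2(n)
H = log2(125)
= 6.9658


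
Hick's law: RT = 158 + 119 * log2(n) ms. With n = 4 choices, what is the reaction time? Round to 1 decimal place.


RT = 158 + 119 * log2(4)
log2(4) = 2.0
RT = 158 + 119 * 2.0
= 158 + 238.0
= 396.0 ms


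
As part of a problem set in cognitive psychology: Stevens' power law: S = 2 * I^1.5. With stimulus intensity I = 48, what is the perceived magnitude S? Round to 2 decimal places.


S = 2 * 48^1.5
48^1.5 = 332.5538
S = 2 * 332.5538
= 665.11


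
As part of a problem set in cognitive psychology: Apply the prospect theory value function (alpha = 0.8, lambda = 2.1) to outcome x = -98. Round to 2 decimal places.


Since x = -98 < 0, use v(x) = -lambda*(-x)^alpha
(-x) = 98
98^0.8 = 39.1725
v(-98) = -2.1 * 39.1725
= -82.26


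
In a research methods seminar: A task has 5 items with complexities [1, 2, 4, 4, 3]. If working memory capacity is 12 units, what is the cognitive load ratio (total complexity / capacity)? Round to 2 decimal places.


Total complexity = 1 + 2 + 4 + 4 + 3 = 14
Load = total / capacity = 14 / 12
= 1.17


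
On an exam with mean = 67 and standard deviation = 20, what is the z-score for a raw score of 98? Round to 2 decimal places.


z = (X - mu) / sigma
= (98 - 67) / 20
= 31 / 20
= 1.55


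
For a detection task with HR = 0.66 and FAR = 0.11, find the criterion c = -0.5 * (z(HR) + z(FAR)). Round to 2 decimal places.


c = -0.5 * (z(HR) + z(FAR))
z(0.66) = 0.4125
z(0.11) = -1.2265
c = -0.5 * (0.4125 + -1.2265)
= -0.5 * -0.814
= 0.41


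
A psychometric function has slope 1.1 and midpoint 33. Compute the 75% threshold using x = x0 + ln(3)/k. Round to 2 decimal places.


At P = 0.75: 0.75 = 1/(1 + e^(-k*(x-x0)))
Solving: e^(-k*(x-x0)) = 1/3
x = x0 + ln(3)/k
ln(3) = 1.0986
x = 33 + 1.0986/1.1
= 33 + 0.9987
= 34.00


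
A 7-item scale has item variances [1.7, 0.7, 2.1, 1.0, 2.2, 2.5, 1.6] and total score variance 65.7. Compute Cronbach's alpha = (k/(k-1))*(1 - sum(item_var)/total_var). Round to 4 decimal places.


alpha = (k/(k-1)) * (1 - sum(s_i^2)/s_total^2)
sum(item variances) = 11.8
k/(k-1) = 7/6 = 1.166667
1 - 11.8/65.7 = 1 - 0.179604 = 0.820396
alpha = 1.166667 * 0.820396
= 0.9571


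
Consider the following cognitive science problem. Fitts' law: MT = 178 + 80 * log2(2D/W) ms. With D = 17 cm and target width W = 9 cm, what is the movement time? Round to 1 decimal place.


MT = 178 + 80 * log2(2*17/9)
2D/W = 3.777778
log2(3.777778) = 1.9175
MT = 178 + 80 * 1.9175
= 331.4 ms


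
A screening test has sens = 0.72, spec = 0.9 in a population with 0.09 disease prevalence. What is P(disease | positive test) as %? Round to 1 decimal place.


PPV = (sens * prev) / (sens * prev + (1-spec) * (1-prev))
Numerator = 0.72 * 0.09 = 0.0648
P(positive and no disease) = (1 - spec) * (1 - prev) = (1 - 0.9) * (1 - 0.09) = 0.091
Denominator = 0.0648 + 0.091 = 0.1558
PPV = 0.0648 / 0.1558 = 0.415918
As percentage = 41.6


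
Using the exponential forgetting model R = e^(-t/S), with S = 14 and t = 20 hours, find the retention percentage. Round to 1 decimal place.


R = e^(-t/S)
-t/S = -20/14 = -1.428571
R = e^(-1.428571) = 0.239651
Percentage = 0.239651 * 100
= 24.0


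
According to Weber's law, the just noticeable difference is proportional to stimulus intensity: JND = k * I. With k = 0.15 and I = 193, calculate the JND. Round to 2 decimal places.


JND = k * I
JND = 0.15 * 193
= 28.95


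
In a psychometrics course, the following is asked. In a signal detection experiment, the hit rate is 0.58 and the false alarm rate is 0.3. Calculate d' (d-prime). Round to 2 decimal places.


d' = z(HR) - z(FAR)
z(0.58) = 0.2019
z(0.3) = -0.5244
d' = 0.2019 - -0.5244
= 0.73


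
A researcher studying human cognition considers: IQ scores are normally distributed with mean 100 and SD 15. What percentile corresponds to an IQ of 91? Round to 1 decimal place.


z = (IQ - mean) / SD
z = (91 - 100) / 15 = -0.6
Percentile = Phi(-0.6) * 100
Phi(-0.6) = 0.274253
= 27.4


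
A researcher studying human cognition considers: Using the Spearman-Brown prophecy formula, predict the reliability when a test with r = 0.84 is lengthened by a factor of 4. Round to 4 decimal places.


r_new = n*r / (1 + (n-1)*r)
Numerator = 4 * 0.84 = 3.36
Denominator = 1 + 3 * 0.84 = 3.52
r_new = 3.36 / 3.52
= 0.9545


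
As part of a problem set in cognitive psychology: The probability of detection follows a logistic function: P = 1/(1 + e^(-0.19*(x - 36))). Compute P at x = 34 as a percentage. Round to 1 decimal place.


P(x) = 1/(1 + e^(-0.19*(34 - 36)))
Exponent = -0.19 * -2 = 0.38
e^(0.38) = 1.462285
P = 1/(1 + 1.462285) = 0.406127
Percentage = 40.6


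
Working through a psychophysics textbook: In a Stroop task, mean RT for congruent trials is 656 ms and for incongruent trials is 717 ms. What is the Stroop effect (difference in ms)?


Stroop effect = RT(incongruent) - RT(congruent)
= 717 - 656
= 61 ms


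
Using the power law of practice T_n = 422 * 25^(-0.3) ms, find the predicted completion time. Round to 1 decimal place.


T_n = 422 * 25^(-0.3)
25^(-0.3) = 0.380731
T_n = 422 * 0.380731
= 160.7 ms


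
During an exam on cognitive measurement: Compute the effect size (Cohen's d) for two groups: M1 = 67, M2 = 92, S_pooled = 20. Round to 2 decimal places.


Cohen's d = (M1 - M2) / S_pooled
= (67 - 92) / 20
= -25 / 20
= -1.25


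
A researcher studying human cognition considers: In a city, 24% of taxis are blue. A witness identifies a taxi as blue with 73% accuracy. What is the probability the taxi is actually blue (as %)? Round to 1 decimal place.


P(blue | says blue) = P(says blue | blue)*P(blue) / [P(says blue | blue)*P(blue) + P(says blue | not blue)*P(not blue)]
Numerator = 0.73 * 0.24 = 0.1752
False identification = 0.27 * 0.76 = 0.2052
P = 0.1752 / (0.1752 + 0.2052)
= 0.1752 / 0.3804
As percentage = 46.1


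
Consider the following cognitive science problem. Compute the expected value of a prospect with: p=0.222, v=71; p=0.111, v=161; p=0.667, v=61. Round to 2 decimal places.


EU = sum(p_i * v_i)
0.222 * 71 = 15.762
0.111 * 161 = 17.871
0.667 * 61 = 40.687
EU = 15.762 + 17.871 + 40.687
= 74.32


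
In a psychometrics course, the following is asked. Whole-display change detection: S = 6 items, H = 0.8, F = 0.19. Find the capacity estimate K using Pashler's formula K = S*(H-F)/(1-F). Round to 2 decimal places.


K = S * (H - F) / (1 - F)
H - F = 0.61
1 - F = 0.81
K = 6 * 0.61 / 0.81
= 4.52


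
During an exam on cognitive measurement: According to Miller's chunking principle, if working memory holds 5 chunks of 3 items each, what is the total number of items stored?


Total items = chunks * items_per_chunk
= 5 * 3
= 15


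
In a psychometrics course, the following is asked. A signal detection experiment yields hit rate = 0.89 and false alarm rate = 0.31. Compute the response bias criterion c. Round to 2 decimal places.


c = -0.5 * (z(HR) + z(FAR))
z(0.89) = 1.2265
z(0.31) = -0.4959
c = -0.5 * (1.2265 + -0.4959)
= -0.5 * 0.7306
= -0.37


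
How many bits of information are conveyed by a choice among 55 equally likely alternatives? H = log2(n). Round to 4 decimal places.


H = log2(n)
H = log2(55)
= 5.7814


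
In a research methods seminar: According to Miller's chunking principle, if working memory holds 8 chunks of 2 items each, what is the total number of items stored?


Total items = chunks * items_per_chunk
= 8 * 2
= 16


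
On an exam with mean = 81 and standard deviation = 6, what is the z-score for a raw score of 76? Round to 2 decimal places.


z = (X - mu) / sigma
= (76 - 81) / 6
= -5 / 6
= -0.83


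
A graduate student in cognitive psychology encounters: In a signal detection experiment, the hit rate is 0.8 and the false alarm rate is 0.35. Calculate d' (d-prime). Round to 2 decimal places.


d' = z(HR) - z(FAR)
z(0.8) = 0.8416
z(0.35) = -0.3853
d' = 0.8416 - -0.3853
= 1.23


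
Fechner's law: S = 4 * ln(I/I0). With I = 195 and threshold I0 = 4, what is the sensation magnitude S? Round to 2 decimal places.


S = 4 * ln(195/4)
I/I0 = 48.75
ln(48.75) = 3.8867
S = 4 * 3.8867
= 15.55


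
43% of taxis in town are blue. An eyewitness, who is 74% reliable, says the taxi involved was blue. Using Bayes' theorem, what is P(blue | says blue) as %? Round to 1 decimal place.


P(blue | says blue) = P(says blue | blue)*P(blue) / [P(says blue | blue)*P(blue) + P(says blue | not blue)*P(not blue)]
Numerator = 0.74 * 0.43 = 0.3182
False identification = 0.26 * 0.57 = 0.1482
P = 0.3182 / (0.3182 + 0.1482)
= 0.3182 / 0.4664
As percentage = 68.2


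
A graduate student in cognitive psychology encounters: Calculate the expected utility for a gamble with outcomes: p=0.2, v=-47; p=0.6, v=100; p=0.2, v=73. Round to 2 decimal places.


EU = sum(p_i * v_i)
0.2 * -47 = -9.4
0.6 * 100 = 60.0
0.2 * 73 = 14.6
EU = -9.4 + 60.0 + 14.6
= 65.20


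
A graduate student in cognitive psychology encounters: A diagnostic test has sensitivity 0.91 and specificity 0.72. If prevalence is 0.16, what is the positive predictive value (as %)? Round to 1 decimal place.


PPV = (sens * prev) / (sens * prev + (1-spec) * (1-prev))
Numerator = 0.91 * 0.16 = 0.1456
P(positive and no disease) = (1 - spec) * (1 - prev) = (1 - 0.72) * (1 - 0.16) = 0.2352
Denominator = 0.1456 + 0.2352 = 0.3808
PPV = 0.1456 / 0.3808 = 0.382353
As percentage = 38.2


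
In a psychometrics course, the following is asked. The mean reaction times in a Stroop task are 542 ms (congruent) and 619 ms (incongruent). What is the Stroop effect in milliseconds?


Stroop effect = RT(incongruent) - RT(congruent)
= 619 - 542
= 77 ms


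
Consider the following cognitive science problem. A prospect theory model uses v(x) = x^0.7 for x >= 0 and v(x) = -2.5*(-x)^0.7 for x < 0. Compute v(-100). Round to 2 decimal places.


Since x = -100 < 0, use v(x) = -lambda*(-x)^alpha
(-x) = 100
100^0.7 = 25.1189
v(-100) = -2.5 * 25.1189
= -62.80


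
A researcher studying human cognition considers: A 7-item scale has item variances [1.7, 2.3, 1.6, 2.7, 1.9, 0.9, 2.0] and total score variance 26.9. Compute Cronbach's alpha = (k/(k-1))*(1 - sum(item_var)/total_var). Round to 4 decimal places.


alpha = (k/(k-1)) * (1 - sum(s_i^2)/s_total^2)
sum(item variances) = 13.1
k/(k-1) = 7/6 = 1.166667
1 - 13.1/26.9 = 1 - 0.486989 = 0.513011
alpha = 1.166667 * 0.513011
= 0.5985


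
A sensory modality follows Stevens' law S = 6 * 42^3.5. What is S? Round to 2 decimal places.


S = 6 * 42^3.5
42^3.5 = 480145.1169
S = 6 * 480145.1169
= 2880870.70


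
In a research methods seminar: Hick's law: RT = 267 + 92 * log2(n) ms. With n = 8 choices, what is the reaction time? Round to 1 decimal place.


RT = 267 + 92 * log2(8)
log2(8) = 3.0
RT = 267 + 92 * 3.0
= 267 + 276.0
= 543.0 ms


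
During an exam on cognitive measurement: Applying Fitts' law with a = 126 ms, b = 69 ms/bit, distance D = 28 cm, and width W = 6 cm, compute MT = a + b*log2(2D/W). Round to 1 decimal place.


MT = 126 + 69 * log2(2*28/6)
2D/W = 9.333333
log2(9.333333) = 3.2224
MT = 126 + 69 * 3.2224
= 348.3 ms


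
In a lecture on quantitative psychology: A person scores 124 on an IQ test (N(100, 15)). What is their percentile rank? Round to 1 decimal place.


z = (IQ - mean) / SD
z = (124 - 100) / 15 = 1.6
Percentile = Phi(1.6) * 100
Phi(1.6) = 0.945201
= 94.5


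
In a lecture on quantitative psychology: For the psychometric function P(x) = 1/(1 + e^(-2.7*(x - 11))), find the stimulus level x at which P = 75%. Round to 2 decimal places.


At P = 0.75: 0.75 = 1/(1 + e^(-k*(x-x0)))
Solving: e^(-k*(x-x0)) = 1/3
x = x0 + ln(3)/k
ln(3) = 1.0986
x = 11 + 1.0986/2.7
= 11 + 0.4069
= 11.41


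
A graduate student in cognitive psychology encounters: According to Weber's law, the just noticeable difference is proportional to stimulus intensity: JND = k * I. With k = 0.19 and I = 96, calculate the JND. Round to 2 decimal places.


JND = k * I
JND = 0.19 * 96
= 18.24


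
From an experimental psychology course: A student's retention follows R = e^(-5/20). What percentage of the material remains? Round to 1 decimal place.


R = e^(-t/S)
-t/S = -5/20 = -0.25
R = e^(-0.25) = 0.778801
Percentage = 0.778801 * 100
= 77.9


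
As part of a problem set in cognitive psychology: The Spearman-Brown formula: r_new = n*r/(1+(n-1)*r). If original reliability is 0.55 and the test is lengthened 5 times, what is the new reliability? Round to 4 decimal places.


r_new = n*r / (1 + (n-1)*r)
Numerator = 5 * 0.55 = 2.75
Denominator = 1 + 4 * 0.55 = 3.2
r_new = 2.75 / 3.2
= 0.8594


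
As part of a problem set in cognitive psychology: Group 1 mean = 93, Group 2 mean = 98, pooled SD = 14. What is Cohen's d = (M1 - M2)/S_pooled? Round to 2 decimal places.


Cohen's d = (M1 - M2) / S_pooled
= (93 - 98) / 14
= -5 / 14
= -0.36


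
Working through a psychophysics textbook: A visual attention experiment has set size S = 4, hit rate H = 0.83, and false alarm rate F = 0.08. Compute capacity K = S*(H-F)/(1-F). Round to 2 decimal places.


K = S * (H - F) / (1 - F)
H - F = 0.75
1 - F = 0.92
K = 4 * 0.75 / 0.92
= 3.26


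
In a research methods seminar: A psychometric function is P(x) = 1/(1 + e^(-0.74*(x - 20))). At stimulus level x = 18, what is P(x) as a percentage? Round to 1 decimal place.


P(x) = 1/(1 + e^(-0.74*(18 - 20)))
Exponent = -0.74 * -2 = 1.48
e^(1.48) = 4.392946
P = 1/(1 + 4.392946) = 0.185427
Percentage = 18.5


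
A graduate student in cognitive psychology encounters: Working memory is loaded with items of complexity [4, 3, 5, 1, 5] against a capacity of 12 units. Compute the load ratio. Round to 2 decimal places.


Total complexity = 4 + 3 + 5 + 1 + 5 = 18
Load = total / capacity = 18 / 12
= 1.50


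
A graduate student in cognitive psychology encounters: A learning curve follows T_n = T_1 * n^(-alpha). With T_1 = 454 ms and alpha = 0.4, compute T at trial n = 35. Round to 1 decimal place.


T_n = 454 * 35^(-0.4)
35^(-0.4) = 0.241197
T_n = 454 * 0.241197
= 109.5 ms


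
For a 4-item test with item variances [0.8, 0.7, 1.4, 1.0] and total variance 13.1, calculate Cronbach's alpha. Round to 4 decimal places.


alpha = (k/(k-1)) * (1 - sum(s_i^2)/s_total^2)
sum(item variances) = 3.9
k/(k-1) = 4/3 = 1.333333
1 - 3.9/13.1 = 1 - 0.29771 = 0.70229
alpha = 1.333333 * 0.70229
= 0.9364


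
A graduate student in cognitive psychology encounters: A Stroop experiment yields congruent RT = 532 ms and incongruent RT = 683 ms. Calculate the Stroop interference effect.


Stroop effect = RT(incongruent) - RT(congruent)
= 683 - 532
= 151 ms


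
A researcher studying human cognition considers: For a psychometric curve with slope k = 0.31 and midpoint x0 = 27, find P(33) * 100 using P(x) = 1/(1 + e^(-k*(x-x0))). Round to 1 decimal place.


P(x) = 1/(1 + e^(-0.31*(33 - 27)))
Exponent = -0.31 * 6 = -1.86
e^(-1.86) = 0.155673
P = 1/(1 + 0.155673) = 0.865297
Percentage = 86.5


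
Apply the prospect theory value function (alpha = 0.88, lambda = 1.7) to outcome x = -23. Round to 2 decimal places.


Since x = -23 < 0, use v(x) = -lambda*(-x)^alpha
(-x) = 23
23^0.88 = 15.7878
v(-23) = -1.7 * 15.7878
= -26.84


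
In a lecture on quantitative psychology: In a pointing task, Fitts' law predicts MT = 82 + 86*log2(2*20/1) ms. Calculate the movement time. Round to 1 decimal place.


MT = 82 + 86 * log2(2*20/1)
2D/W = 40.0
log2(40.0) = 5.3219
MT = 82 + 86 * 5.3219
= 539.7 ms


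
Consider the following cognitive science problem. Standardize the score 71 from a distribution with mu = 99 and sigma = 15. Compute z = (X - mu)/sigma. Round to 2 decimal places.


z = (X - mu) / sigma
= (71 - 99) / 15
= -28 / 15
= -1.87


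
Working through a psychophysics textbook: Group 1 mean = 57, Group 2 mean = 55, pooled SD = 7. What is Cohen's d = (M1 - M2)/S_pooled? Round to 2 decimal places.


Cohen's d = (M1 - M2) / S_pooled
= (57 - 55) / 7
= 2 / 7
= 0.29


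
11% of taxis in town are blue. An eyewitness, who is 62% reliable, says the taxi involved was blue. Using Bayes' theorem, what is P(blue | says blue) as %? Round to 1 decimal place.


P(blue | says blue) = P(says blue | blue)*P(blue) / [P(says blue | blue)*P(blue) + P(says blue | not blue)*P(not blue)]
Numerator = 0.62 * 0.11 = 0.0682
False identification = 0.38 * 0.89 = 0.3382
P = 0.0682 / (0.0682 + 0.3382)
= 0.0682 / 0.4064
As percentage = 16.8


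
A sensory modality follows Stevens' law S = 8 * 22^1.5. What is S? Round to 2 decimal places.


S = 8 * 22^1.5
22^1.5 = 103.1891
S = 8 * 103.1891
= 825.51


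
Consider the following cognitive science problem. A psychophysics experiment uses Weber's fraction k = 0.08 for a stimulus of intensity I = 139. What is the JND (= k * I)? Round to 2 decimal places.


JND = k * I
JND = 0.08 * 139
= 11.12


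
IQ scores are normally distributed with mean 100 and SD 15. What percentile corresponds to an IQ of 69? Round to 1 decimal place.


z = (IQ - mean) / SD
z = (69 - 100) / 15 = -2.0667
Percentile = Phi(-2.0667) * 100
Phi(-2.0667) = 0.019381
= 1.9


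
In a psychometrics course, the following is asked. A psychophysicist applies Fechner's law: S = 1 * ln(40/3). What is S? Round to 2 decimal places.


S = 1 * ln(40/3)
I/I0 = 13.333333
ln(13.333333) = 2.5903
S = 1 * 2.5903
= 2.59


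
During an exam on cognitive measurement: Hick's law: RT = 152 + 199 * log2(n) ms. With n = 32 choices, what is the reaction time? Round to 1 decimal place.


RT = 152 + 199 * log2(32)
log2(32) = 5.0
RT = 152 + 199 * 5.0
= 152 + 995.0
= 1147.0 ms


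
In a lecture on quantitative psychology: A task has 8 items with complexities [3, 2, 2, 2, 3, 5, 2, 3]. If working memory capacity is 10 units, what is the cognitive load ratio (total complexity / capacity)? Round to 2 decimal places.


Total complexity = 3 + 2 + 2 + 2 + 3 + 5 + 2 + 3 = 22
Load = total / capacity = 22 / 10
= 2.20


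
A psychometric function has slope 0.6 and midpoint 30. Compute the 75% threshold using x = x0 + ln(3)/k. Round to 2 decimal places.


At P = 0.75: 0.75 = 1/(1 + e^(-k*(x-x0)))
Solving: e^(-k*(x-x0)) = 1/3
x = x0 + ln(3)/k
ln(3) = 1.0986
x = 30 + 1.0986/0.6
= 30 + 1.831
= 31.83


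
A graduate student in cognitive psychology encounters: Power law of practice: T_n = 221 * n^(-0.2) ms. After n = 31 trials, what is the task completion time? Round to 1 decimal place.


T_n = 221 * 31^(-0.2)
31^(-0.2) = 0.503185
T_n = 221 * 0.503185
= 111.2 ms


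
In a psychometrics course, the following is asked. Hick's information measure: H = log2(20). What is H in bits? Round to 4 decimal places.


H = log2(n)
H = log2(20)
= 4.3219


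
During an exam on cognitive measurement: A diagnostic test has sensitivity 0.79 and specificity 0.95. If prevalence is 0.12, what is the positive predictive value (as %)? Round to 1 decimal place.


PPV = (sens * prev) / (sens * prev + (1-spec) * (1-prev))
Numerator = 0.79 * 0.12 = 0.0948
P(positive and no disease) = (1 - spec) * (1 - prev) = (1 - 0.95) * (1 - 0.12) = 0.044
Denominator = 0.0948 + 0.044 = 0.1388
PPV = 0.0948 / 0.1388 = 0.682997
As percentage = 68.3


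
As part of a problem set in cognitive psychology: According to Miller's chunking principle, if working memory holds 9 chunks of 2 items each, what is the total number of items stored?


Total items = chunks * items_per_chunk
= 9 * 2
= 18


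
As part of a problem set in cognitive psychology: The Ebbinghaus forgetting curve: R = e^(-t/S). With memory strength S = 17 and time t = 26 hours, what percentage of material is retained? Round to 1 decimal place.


R = e^(-t/S)
-t/S = -26/17 = -1.529412
R = e^(-1.529412) = 0.216663
Percentage = 0.216663 * 100
= 21.7


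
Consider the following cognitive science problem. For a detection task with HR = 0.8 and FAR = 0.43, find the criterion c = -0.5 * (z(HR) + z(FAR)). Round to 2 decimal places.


c = -0.5 * (z(HR) + z(FAR))
z(0.8) = 0.8416
z(0.43) = -0.1764
c = -0.5 * (0.8416 + -0.1764)
= -0.5 * 0.6652
= -0.33


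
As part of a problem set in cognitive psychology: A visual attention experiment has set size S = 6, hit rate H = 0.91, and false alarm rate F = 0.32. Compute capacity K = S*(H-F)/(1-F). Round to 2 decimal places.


K = S * (H - F) / (1 - F)
H - F = 0.59
1 - F = 0.68
K = 6 * 0.59 / 0.68
= 5.21


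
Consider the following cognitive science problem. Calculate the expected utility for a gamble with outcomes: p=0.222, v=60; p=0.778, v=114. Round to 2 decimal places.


EU = sum(p_i * v_i)
0.222 * 60 = 13.32
0.778 * 114 = 88.692
EU = 13.32 + 88.692
= 102.01


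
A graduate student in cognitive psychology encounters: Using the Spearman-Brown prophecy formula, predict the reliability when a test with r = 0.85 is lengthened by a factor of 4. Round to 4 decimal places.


r_new = n*r / (1 + (n-1)*r)
Numerator = 4 * 0.85 = 3.4
Denominator = 1 + 3 * 0.85 = 3.55
r_new = 3.4 / 3.55
= 0.9577


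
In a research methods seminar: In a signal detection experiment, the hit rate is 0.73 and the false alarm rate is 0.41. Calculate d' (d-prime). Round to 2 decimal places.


d' = z(HR) - z(FAR)
z(0.73) = 0.6128
z(0.41) = -0.2275
d' = 0.6128 - -0.2275
= 0.84


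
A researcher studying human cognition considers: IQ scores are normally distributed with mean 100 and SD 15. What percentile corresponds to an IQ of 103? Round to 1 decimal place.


z = (IQ - mean) / SD
z = (103 - 100) / 15 = 0.2
Percentile = Phi(0.2) * 100
Phi(0.2) = 0.57926
= 57.9


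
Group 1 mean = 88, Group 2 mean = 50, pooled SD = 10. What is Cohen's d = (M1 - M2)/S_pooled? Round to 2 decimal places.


Cohen's d = (M1 - M2) / S_pooled
= (88 - 50) / 10
= 38 / 10
= 3.80


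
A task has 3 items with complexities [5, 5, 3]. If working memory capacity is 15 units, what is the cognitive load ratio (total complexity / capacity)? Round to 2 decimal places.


Total complexity = 5 + 5 + 3 = 13
Load = total / capacity = 13 / 15
= 0.87


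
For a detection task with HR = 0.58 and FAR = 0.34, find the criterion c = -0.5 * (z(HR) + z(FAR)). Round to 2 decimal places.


c = -0.5 * (z(HR) + z(FAR))
z(0.58) = 0.2019
z(0.34) = -0.4125
c = -0.5 * (0.2019 + -0.4125)
= -0.5 * -0.2106
= 0.11


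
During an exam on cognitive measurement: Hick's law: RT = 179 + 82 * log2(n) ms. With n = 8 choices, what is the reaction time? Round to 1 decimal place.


RT = 179 + 82 * log2(8)
log2(8) = 3.0
RT = 179 + 82 * 3.0
= 179 + 246.0
= 425.0 ms


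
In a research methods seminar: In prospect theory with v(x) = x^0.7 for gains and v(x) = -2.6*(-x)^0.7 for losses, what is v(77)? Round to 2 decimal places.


Since x = 77 >= 0, use v(x) = x^0.7
77^0.7 = 20.9191
v(77) = 20.92


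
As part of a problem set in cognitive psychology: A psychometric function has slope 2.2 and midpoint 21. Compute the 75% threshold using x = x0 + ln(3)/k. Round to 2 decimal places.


At P = 0.75: 0.75 = 1/(1 + e^(-k*(x-x0)))
Solving: e^(-k*(x-x0)) = 1/3
x = x0 + ln(3)/k
ln(3) = 1.0986
x = 21 + 1.0986/2.2
= 21 + 0.4994
= 21.50


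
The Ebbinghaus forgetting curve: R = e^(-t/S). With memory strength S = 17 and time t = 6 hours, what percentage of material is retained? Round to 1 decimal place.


R = e^(-t/S)
-t/S = -6/17 = -0.352941
R = e^(-0.352941) = 0.702619
Percentage = 0.702619 * 100
= 70.3


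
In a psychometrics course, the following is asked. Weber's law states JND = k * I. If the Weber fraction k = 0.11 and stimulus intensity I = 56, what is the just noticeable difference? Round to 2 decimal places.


JND = k * I
JND = 0.11 * 56
= 6.16


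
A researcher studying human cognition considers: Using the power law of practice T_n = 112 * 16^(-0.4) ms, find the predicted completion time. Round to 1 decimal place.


T_n = 112 * 16^(-0.4)
16^(-0.4) = 0.329877
T_n = 112 * 0.329877
= 36.9 ms


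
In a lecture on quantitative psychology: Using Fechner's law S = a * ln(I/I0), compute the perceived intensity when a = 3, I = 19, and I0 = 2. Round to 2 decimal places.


S = 3 * ln(19/2)
I/I0 = 9.5
ln(9.5) = 2.2513
S = 3 * 2.2513
= 6.75


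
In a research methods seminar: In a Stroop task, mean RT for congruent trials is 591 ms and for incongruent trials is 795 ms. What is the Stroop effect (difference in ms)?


Stroop effect = RT(incongruent) - RT(congruent)
= 795 - 591
= 204 ms


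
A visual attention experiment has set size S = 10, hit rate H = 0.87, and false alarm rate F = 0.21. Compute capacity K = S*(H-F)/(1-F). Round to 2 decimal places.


K = S * (H - F) / (1 - F)
H - F = 0.66
1 - F = 0.79
K = 10 * 0.66 / 0.79
= 8.35


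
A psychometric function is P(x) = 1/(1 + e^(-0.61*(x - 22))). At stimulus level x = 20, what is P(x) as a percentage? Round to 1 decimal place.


P(x) = 1/(1 + e^(-0.61*(20 - 22)))
Exponent = -0.61 * -2 = 1.22
e^(1.22) = 3.387188
P = 1/(1 + 3.387188) = 0.227936
Percentage = 22.8


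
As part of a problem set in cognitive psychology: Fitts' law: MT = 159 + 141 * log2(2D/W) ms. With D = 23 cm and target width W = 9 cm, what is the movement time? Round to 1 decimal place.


MT = 159 + 141 * log2(2*23/9)
2D/W = 5.111111
log2(5.111111) = 2.3536
MT = 159 + 141 * 2.3536
= 490.9 ms


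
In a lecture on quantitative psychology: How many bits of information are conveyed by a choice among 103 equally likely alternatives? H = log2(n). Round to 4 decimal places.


H = log2(n)
H = log2(103)
= 6.6865


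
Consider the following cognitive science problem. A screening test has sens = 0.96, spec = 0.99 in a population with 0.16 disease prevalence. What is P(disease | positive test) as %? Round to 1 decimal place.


PPV = (sens * prev) / (sens * prev + (1-spec) * (1-prev))
Numerator = 0.96 * 0.16 = 0.1536
P(positive and no disease) = (1 - spec) * (1 - prev) = (1 - 0.99) * (1 - 0.16) = 0.0084
Denominator = 0.1536 + 0.0084 = 0.162
PPV = 0.1536 / 0.162 = 0.948148
As percentage = 94.8
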